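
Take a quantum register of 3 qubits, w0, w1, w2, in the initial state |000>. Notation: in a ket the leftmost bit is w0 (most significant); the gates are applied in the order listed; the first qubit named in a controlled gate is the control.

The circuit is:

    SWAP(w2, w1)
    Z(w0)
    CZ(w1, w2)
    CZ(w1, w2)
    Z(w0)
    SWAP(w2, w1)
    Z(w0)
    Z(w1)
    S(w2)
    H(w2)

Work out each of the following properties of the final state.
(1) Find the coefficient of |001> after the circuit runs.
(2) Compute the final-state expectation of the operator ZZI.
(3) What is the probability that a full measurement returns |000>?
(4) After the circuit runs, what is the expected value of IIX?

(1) |001> carries amplitude sqrt(2)/2 in the final state. Key observation: steps 1-6 multiply out to the identity, so the circuit reduces to the remaining gates.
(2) In the final state, ZZI has expectation 1.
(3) The probability of measuring |000> is 1/2.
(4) The expectation value of IIX is 1.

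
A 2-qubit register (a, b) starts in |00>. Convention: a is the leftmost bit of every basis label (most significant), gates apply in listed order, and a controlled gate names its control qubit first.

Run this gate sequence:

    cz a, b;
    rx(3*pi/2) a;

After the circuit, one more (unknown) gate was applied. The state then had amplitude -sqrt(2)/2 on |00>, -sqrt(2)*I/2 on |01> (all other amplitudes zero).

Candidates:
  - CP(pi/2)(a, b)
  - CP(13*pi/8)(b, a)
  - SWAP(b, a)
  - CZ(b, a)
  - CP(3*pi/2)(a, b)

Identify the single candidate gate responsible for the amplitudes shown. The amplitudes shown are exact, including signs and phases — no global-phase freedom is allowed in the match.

The applied gate was SWAP(b, a).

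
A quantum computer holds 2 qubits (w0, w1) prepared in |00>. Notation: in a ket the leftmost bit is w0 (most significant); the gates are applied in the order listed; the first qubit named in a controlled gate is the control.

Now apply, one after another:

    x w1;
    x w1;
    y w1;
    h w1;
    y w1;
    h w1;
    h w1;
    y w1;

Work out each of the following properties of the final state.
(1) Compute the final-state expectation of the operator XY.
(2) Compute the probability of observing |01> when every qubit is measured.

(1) In the final state, XY has expectation 0. Key observation: steps 5-8 multiply out to the identity, so the circuit reduces to the remaining gates.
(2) The probability of measuring |01> is 1/2.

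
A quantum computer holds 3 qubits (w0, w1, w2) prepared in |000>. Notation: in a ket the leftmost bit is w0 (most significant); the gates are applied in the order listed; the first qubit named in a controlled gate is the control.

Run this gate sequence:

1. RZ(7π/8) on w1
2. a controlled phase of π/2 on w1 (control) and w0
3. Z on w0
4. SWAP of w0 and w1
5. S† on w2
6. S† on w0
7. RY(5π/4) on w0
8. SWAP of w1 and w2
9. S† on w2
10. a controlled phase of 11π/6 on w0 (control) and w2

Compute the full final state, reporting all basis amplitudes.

The resulting statevector has amplitude sqrt(2 - sqrt(2))*exp(9*I*pi/16)/2 on |000>, -sqrt(sqrt(2) + 2)*exp(9*I*pi/16)/2 on |100>, and 0 on every other basis state.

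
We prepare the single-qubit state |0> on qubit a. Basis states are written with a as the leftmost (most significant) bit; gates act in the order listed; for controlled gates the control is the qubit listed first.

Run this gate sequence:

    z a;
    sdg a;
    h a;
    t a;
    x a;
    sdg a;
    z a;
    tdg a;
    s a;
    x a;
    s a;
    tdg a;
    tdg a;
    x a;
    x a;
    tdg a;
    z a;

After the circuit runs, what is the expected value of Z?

The observable Z averages to 0.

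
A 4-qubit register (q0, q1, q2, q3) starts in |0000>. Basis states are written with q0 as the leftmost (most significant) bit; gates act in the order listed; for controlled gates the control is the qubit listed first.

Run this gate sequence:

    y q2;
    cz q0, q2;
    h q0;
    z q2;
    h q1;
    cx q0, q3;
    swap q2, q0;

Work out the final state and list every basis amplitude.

After the circuit, the state carries amplitude -I/2 on |1000>, -I/2 on |1011>, -I/2 on |1100>, -I/2 on |1111>, and 0 on every other basis state.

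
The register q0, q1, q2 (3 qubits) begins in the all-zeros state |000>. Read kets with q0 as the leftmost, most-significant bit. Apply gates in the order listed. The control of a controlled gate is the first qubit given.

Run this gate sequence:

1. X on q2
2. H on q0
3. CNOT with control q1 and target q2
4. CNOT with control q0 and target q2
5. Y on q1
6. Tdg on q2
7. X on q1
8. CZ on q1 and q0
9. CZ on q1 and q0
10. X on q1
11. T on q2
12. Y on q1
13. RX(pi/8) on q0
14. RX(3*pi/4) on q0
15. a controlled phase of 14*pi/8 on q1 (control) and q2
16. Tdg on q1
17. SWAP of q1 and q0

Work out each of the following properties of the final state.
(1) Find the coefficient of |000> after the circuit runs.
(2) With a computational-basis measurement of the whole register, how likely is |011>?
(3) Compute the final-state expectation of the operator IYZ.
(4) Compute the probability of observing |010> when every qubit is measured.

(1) |000> carries amplitude -sqrt(2)*I*sqrt(sqrt(2)/4 + 1/2)*cos(pi/16)/2 - sqrt(2)*I*sqrt(1/2 - sqrt(2)/4)*sin(pi/16)/2 in the final state. Key observation: gates 5-12 undo each other exactly, leaving only the rest of the circuit to track.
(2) A full measurement returns |011> with probability -sqrt(2)*sin(pi/16)**2/8 + sin(pi/16)**2/4 + sqrt(1/2 - sqrt(2)/4)*sqrt(sqrt(2)/4 + 1/2)*sin(pi/16)*cos(pi/16) + sqrt(2)*cos(pi/16)**2/8 + cos(pi/16)**2/4.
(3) The expectation value of IYZ is -sqrt(2)*sin(pi/16)*cos(pi/16) - 2*sqrt(1/2 - sqrt(2)/4)*sqrt(sqrt(2)/4 + 1/2)*sin(pi/16)**2 + 2*sqrt(1/2 - sqrt(2)/4)*sqrt(sqrt(2)/4 + 1/2)*cos(pi/16)**2.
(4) A full measurement returns |010> with probability -sqrt(2)*cos(pi/16)**2/8 - sqrt(1/2 - sqrt(2)/4)*sqrt(sqrt(2)/4 + 1/2)*sin(pi/16)*cos(pi/16) + sqrt(2)*sin(pi/16)**2/8 + sin(pi/16)**2/4 + cos(pi/16)**2/4.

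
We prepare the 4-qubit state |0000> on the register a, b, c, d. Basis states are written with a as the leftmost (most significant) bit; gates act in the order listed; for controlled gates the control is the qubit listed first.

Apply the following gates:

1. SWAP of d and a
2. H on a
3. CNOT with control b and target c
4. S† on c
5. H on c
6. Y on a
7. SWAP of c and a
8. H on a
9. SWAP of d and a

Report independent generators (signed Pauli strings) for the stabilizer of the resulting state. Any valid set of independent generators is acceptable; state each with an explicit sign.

The stabilizer group can be generated by -IIXI, +ZIII, +IZII, +IIIZ, among other valid generating sets.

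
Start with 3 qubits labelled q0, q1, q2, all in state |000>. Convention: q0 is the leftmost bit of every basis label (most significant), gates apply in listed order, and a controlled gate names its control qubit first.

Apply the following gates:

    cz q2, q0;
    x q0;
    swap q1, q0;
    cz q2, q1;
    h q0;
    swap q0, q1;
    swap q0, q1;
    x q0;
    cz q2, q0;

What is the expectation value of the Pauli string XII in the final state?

The observable XII averages to 1.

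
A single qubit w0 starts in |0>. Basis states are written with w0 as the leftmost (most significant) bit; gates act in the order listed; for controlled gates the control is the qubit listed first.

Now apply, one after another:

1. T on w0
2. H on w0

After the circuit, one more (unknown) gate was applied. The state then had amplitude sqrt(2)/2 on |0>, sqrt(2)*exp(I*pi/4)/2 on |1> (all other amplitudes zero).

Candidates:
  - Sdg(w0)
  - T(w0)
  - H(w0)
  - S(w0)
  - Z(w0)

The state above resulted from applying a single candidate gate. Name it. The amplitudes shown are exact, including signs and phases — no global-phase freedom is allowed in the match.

The unique candidate consistent with the amplitudes is T(w0).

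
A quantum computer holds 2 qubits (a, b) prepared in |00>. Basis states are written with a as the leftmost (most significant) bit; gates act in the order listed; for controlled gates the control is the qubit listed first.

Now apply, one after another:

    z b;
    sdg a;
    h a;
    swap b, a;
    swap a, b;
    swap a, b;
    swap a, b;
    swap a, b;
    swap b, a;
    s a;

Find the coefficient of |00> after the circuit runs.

The amplitude on |00> is sqrt(2)/2.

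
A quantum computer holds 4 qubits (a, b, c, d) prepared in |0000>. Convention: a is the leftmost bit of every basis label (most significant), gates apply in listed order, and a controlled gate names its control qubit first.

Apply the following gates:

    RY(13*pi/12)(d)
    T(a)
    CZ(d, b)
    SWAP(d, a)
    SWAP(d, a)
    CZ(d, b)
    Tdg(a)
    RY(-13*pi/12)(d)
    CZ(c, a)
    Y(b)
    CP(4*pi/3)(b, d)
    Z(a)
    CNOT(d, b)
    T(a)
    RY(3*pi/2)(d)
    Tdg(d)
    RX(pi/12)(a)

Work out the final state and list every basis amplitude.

The final amplitudes are -I*sqrt(6*sqrt(2) + 12)/8 - I*sqrt(4 - 2*sqrt(2))/8 on |0100>, (sqrt(4 - 2*sqrt(2))/8 + sqrt(6*sqrt(2) + 12)/8)*exp(I*pi/4) on |0101>, -sqrt(2*sqrt(2) + 4)/8 + sqrt(12 - 6*sqrt(2))/8 on |1100>, (-sqrt(2*sqrt(2) + 4)/8 + sqrt(12 - 6*sqrt(2))/8)*exp(3*I*pi/4) on |1101>, and 0 on every other basis state. Key observation: the block from step 1 through step 8 cancels to the identity and can be dropped.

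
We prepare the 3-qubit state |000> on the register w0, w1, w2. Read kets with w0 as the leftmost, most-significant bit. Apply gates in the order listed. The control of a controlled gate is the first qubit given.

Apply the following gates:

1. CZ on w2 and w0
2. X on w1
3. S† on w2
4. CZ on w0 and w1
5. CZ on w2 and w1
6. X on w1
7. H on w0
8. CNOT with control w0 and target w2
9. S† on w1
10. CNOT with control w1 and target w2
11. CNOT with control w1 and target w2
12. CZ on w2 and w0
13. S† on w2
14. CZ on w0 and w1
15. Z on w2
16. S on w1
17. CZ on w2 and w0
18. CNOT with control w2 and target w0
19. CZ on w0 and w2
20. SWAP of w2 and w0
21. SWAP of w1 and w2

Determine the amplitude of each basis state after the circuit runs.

After the circuit, the state carries amplitude sqrt(2)/2 on |000>, sqrt(2)*I/2 on |100>, and 0 on every other basis state. Key observation: steps 10-11 multiply out to the identity, so the circuit reduces to the remaining gates.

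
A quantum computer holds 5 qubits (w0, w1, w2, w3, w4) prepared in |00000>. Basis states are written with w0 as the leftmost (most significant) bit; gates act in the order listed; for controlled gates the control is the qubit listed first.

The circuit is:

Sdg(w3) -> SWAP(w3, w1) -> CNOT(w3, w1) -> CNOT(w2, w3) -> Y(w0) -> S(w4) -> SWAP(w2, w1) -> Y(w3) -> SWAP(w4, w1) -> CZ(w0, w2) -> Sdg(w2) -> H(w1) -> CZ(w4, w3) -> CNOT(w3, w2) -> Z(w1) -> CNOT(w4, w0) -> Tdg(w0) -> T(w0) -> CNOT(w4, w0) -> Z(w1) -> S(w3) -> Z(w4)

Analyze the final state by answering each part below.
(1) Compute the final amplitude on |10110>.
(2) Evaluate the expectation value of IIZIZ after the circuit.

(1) The amplitude on |10110> is -sqrt(2)*I/2. Key observation: steps 15-20 multiply out to the identity, so the circuit reduces to the remaining gates.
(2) In the final state, IIZIZ has expectation -1.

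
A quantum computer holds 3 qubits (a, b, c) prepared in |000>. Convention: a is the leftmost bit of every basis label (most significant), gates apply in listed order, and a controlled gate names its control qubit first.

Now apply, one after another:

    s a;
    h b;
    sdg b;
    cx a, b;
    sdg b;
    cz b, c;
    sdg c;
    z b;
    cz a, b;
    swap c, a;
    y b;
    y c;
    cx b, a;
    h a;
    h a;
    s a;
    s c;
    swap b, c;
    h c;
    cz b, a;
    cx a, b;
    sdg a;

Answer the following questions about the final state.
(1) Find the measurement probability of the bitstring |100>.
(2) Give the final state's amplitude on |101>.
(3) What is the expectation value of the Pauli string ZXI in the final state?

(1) The probability of measuring |100> is 1/4.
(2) |101> carries amplitude -I/2 in the final state.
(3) In the final state, ZXI has expectation 0.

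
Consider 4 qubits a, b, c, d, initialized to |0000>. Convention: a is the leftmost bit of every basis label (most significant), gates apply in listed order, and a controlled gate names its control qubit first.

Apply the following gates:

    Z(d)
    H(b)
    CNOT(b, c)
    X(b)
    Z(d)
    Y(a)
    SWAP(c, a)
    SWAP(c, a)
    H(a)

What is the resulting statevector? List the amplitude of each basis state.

The final amplitudes are I/2 on |0010>, I/2 on |0100>, -I/2 on |1010>, -I/2 on |1100>, and 0 on every other basis state. Key observation: the block from step 7 through step 8 cancels to the identity and can be dropped.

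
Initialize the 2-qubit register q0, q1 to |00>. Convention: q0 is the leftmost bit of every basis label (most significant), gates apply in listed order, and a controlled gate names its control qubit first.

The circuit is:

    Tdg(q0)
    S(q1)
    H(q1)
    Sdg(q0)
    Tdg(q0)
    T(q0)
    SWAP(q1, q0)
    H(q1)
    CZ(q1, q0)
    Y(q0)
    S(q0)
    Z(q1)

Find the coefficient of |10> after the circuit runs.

|10> carries amplitude -1/2 in the final state.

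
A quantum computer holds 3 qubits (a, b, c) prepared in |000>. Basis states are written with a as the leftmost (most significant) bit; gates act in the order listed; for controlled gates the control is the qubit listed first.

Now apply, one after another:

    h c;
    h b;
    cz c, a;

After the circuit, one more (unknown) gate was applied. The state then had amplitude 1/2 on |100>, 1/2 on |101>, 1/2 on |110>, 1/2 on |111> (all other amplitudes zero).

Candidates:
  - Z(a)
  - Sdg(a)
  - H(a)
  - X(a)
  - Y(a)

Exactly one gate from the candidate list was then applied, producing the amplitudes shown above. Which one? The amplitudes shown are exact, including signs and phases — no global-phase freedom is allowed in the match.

The unique candidate consistent with the amplitudes is X(a).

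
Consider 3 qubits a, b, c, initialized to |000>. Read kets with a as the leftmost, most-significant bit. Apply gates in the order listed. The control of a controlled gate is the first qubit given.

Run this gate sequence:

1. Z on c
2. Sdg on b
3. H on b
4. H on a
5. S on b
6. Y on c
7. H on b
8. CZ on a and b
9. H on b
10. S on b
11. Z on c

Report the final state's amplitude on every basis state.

The final amplitudes are 0 on |000>, -I/2 on |001>, 0 on |010>, I/2 on |011>, 0 on |100>, 1/2 on |101>, 0 on |110>, 1/2 on |111>.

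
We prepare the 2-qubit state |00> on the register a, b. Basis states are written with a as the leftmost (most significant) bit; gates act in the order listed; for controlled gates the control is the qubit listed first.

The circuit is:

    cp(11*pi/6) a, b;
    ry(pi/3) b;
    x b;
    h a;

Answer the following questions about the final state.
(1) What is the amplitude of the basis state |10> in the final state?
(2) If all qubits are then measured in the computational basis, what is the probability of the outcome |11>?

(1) The final state's coefficient on |10> equals sqrt(2)/4.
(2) A full measurement returns |11> with probability 3/8.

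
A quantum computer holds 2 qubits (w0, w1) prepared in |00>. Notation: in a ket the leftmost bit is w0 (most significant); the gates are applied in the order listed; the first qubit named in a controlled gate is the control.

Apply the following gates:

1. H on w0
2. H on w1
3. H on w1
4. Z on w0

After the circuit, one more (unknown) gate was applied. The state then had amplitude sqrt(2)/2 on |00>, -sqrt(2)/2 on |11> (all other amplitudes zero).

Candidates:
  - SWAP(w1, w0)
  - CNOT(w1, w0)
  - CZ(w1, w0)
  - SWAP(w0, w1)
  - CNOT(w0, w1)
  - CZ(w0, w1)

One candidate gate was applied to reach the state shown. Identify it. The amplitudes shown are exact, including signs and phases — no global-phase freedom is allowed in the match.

It was CNOT(w0, w1) that produced the state shown. Key observation: steps 2-3 multiply out to the identity, so the circuit reduces to the remaining gates.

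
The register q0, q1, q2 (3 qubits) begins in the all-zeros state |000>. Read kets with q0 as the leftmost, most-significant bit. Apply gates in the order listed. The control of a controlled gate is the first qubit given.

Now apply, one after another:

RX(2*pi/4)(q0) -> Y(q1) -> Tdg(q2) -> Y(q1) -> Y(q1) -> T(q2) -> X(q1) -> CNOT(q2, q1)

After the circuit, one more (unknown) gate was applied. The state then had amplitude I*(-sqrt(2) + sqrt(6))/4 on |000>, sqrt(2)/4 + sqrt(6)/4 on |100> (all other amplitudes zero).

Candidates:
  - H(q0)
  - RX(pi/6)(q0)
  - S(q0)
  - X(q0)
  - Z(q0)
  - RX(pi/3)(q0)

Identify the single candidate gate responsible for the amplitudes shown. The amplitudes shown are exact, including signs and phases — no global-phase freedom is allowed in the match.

It was RX(pi/3)(q0) that produced the state shown. Key observation: steps 3-6 multiply out to the identity, so the circuit reduces to the remaining gates.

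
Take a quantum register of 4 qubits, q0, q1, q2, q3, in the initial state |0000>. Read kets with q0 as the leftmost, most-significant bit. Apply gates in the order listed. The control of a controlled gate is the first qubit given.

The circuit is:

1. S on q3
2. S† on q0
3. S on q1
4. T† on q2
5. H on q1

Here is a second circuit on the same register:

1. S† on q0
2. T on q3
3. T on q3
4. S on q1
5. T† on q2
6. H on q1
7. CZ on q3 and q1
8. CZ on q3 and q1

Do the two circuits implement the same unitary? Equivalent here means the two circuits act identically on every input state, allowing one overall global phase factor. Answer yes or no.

Yes, they are equivalent — the unitaries differ by at most a global phase.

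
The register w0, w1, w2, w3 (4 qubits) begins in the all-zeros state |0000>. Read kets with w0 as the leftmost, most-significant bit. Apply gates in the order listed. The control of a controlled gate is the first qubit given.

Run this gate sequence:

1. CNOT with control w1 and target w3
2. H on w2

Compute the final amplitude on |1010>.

|1010> carries amplitude 0 in the final state.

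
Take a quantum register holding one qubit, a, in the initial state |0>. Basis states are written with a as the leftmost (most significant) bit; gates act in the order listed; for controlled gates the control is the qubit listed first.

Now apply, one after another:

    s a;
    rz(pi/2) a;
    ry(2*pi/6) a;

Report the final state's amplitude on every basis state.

After the circuit, the state carries amplitude -sqrt(3)*exp(3*I*pi/4)/2 on |0>, -exp(3*I*pi/4)/2 on |1>.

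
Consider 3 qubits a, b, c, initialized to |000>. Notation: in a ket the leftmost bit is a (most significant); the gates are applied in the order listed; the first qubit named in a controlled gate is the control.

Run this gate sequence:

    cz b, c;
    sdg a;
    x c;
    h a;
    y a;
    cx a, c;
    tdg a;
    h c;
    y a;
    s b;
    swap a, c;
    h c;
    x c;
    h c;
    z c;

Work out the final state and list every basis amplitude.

After the circuit, the state carries amplitude -exp(3*I*pi/4)/2 on |000>, 1/2 on |001>, 0 on |010>, 0 on |011>, -exp(3*I*pi/4)/2 on |100>, -1/2 on |101>, 0 on |110>, 0 on |111>. Key observation: steps 12-15 multiply out to the identity, so the circuit reduces to the remaining gates.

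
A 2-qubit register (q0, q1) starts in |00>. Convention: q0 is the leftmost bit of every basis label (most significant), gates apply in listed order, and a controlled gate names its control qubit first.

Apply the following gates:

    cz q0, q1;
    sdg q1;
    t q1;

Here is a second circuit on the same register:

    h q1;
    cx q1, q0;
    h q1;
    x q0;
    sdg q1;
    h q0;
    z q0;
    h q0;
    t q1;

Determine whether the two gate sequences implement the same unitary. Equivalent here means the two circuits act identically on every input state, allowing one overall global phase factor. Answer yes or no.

No: there is an input state on which the two circuits produce genuinely different outputs (not merely differing by a phase).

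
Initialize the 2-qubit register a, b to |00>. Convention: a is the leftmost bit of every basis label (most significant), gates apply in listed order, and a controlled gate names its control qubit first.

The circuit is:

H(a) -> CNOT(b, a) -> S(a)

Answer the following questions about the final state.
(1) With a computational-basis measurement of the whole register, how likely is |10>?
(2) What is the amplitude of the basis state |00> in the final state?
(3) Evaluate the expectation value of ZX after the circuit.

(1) A full measurement returns |10> with probability 1/2.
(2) The amplitude on |00> is sqrt(2)/2.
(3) In the final state, ZX has expectation 0.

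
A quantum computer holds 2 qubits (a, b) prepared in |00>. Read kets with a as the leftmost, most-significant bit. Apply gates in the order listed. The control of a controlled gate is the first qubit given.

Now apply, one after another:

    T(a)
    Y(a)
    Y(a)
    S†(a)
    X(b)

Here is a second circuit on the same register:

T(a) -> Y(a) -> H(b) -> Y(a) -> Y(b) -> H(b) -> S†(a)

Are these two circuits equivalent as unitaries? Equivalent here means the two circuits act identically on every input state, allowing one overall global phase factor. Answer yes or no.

No — the two circuits implement different unitaries, even allowing a global phase.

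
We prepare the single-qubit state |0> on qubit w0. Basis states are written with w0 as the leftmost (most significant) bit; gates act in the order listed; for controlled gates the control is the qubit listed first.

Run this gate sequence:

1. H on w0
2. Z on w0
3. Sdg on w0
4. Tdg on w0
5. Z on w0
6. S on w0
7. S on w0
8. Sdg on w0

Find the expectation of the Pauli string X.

In the final state, X has expectation sqrt(2)/2.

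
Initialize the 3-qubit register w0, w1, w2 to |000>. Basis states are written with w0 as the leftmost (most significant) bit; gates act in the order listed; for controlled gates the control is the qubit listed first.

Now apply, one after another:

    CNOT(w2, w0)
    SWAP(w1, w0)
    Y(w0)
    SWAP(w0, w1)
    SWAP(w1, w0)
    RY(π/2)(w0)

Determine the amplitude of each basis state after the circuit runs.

The final amplitudes are -sqrt(2)*I/2 on |000>, sqrt(2)*I/2 on |100>, and 0 on every other basis state.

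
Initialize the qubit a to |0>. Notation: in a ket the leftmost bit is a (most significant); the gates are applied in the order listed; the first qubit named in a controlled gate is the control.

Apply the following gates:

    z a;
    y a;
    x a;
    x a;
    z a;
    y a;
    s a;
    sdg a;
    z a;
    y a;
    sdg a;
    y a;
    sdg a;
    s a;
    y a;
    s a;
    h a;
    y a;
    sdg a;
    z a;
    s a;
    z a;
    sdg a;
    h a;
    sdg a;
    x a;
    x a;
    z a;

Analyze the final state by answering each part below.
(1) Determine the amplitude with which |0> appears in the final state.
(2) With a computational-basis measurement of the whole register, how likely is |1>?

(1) The final state's coefficient on |0> equals 1/2 - I/2. Key observation: steps 11-16 multiply out to the identity, so the circuit reduces to the remaining gates.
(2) The probability of measuring |1> is 1/2.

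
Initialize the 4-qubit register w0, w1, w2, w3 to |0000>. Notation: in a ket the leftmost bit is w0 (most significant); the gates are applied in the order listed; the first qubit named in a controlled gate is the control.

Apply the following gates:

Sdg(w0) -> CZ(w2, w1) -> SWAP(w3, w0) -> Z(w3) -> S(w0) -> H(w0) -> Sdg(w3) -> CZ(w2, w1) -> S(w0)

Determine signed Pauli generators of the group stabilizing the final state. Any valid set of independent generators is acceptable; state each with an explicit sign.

The final state is stabilized by the group generated by +YIII, +IZII, +IIZI, +IIIZ; other independent generating sets are equally valid.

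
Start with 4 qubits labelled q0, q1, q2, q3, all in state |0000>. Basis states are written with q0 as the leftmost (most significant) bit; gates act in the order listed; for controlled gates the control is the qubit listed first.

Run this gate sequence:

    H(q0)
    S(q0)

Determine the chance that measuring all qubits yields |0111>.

The probability of measuring |0111> is 0.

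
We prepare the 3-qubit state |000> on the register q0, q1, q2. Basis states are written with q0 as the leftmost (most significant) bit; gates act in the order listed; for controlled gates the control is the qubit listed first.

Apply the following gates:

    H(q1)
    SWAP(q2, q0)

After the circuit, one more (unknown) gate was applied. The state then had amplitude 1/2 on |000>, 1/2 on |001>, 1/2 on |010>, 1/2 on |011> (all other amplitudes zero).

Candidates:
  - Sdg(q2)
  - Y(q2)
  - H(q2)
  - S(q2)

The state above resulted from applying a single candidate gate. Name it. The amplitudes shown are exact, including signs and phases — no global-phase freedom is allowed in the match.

It was H(q2) that produced the state shown.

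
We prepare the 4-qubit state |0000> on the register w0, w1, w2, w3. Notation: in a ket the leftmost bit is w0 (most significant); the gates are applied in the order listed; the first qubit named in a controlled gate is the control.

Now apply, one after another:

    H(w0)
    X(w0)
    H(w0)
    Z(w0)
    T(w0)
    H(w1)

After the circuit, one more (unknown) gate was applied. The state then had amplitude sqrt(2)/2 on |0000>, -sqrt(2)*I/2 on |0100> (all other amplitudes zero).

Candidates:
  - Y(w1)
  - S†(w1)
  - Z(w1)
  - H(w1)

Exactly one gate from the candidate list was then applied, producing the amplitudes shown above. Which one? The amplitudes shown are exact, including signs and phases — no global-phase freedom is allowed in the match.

The applied gate was S†(w1). Key observation: the block from step 1 through step 4 cancels to the identity and can be dropped.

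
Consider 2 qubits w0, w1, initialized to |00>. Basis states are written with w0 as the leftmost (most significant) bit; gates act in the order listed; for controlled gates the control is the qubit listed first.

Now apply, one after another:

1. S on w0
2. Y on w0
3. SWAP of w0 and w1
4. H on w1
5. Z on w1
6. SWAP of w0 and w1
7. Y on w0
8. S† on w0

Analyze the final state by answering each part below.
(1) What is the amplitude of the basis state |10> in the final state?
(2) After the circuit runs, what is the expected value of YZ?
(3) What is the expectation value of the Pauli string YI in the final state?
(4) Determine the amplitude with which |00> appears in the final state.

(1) The amplitude on |10> is sqrt(2)*I/2.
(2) In the final state, YZ has expectation 1.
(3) The expectation value of YI is 1.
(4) The amplitude on |00> is sqrt(2)/2.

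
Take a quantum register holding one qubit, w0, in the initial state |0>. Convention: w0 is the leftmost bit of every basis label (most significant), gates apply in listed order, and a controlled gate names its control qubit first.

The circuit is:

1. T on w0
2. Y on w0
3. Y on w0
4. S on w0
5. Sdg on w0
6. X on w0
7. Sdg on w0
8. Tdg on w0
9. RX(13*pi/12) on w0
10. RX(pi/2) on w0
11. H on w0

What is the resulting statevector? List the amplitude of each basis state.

The resulting statevector has amplitude -sqrt(sqrt(2) + 2)*exp(3*I*pi/4)/8 - sqrt(6 - 3*sqrt(2))*exp(I*pi/4)/8 + sqrt(2 - sqrt(2))*exp(3*I*pi/4)/8 + sqrt(2 - sqrt(2))*exp(I*pi/4)/8 + sqrt(6 - 3*sqrt(2))*exp(3*I*pi/4)/8 + sqrt(sqrt(2) + 2)*exp(I*pi/4)/8 + sqrt(3*sqrt(2) + 6)*exp(3*I*pi/4)/8 + sqrt(3*sqrt(2) + 6)*exp(I*pi/4)/8 on |0>, -sqrt(3*sqrt(2) + 6)*exp(I*pi/4)/8 - sqrt(sqrt(2) + 2)*exp(I*pi/4)/8 - sqrt(sqrt(2) + 2)*exp(3*I*pi/4)/8 - sqrt(2 - sqrt(2))*exp(I*pi/4)/8 + sqrt(2 - sqrt(2))*exp(3*I*pi/4)/8 + sqrt(6 - 3*sqrt(2))*exp(3*I*pi/4)/8 + sqrt(6 - 3*sqrt(2))*exp(I*pi/4)/8 + sqrt(3*sqrt(2) + 6)*exp(3*I*pi/4)/8 on |1>.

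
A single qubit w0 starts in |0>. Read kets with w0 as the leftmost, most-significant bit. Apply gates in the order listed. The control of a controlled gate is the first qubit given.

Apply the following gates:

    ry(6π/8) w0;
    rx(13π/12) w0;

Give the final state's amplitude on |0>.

|0> carries amplitude (1 - I)*(2*sqrt(3) - sqrt(6)*I - sqrt(2)*I)/8 in the final state.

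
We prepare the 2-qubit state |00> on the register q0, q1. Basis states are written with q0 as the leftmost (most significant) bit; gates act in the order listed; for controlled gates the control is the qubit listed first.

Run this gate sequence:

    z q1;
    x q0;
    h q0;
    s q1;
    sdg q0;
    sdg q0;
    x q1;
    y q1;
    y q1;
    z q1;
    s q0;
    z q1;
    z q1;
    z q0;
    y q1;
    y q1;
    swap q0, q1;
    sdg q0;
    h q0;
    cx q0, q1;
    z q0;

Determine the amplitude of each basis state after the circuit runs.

After the circuit, the state carries amplitude I/2 on |00>, 1/2 on |01>, 1/2 on |10>, I/2 on |11>.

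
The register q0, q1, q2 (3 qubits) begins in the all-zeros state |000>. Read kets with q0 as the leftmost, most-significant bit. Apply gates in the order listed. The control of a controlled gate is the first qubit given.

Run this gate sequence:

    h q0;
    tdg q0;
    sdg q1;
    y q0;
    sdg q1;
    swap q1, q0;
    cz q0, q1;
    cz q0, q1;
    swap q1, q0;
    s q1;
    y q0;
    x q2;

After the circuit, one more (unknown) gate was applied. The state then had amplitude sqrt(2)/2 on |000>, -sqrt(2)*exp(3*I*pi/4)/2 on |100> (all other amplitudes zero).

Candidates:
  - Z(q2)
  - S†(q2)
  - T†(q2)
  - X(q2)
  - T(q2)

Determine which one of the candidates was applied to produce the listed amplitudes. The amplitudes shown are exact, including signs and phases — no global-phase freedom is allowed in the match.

The applied gate was X(q2). Key observation: gates 4-11 undo each other exactly, leaving only the rest of the circuit to track.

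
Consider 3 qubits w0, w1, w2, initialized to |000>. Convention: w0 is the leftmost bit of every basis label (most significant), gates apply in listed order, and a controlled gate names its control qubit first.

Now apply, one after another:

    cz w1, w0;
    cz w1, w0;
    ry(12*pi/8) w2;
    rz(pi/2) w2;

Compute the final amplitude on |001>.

|001> carries amplitude sqrt(2)*exp(I*pi/4)/2 in the final state.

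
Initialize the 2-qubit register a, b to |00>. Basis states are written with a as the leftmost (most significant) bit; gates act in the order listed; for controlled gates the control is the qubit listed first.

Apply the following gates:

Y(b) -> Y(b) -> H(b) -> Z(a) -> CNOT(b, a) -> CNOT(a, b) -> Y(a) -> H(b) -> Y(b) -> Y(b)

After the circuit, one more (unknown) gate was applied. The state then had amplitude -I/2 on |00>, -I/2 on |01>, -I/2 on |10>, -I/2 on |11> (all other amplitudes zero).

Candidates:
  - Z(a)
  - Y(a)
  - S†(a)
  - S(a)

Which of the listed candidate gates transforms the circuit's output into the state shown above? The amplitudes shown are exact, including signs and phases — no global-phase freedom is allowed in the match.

The unique candidate consistent with the amplitudes is Z(a).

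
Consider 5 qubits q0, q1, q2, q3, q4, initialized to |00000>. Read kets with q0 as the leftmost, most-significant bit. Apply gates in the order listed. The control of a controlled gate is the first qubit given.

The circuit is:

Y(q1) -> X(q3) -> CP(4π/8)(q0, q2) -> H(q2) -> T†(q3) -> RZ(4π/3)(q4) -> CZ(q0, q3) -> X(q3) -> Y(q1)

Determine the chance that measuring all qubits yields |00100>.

The probability of measuring |00100> is 1/2.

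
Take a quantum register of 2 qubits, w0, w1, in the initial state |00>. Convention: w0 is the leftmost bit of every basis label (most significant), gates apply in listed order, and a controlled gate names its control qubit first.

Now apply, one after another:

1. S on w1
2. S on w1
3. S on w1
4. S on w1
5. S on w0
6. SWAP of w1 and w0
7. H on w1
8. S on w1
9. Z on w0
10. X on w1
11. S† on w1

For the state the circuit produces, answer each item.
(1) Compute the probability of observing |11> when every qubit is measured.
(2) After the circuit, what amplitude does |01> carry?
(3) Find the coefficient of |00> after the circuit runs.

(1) Outcome |11> occurs with probability 0.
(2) |01> carries amplitude -sqrt(2)*I/2 in the final state.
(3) The amplitude on |00> is sqrt(2)*I/2.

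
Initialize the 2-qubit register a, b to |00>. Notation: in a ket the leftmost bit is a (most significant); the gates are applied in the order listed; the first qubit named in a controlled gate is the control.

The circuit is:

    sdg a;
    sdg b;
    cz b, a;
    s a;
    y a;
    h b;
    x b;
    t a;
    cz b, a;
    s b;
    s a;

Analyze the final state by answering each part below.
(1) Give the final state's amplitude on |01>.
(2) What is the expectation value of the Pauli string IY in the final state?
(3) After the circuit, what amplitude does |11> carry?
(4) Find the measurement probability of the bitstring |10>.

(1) The final state's coefficient on |01> equals 0.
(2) The expectation value of IY is -1.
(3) The amplitude on |11> is sqrt(2)*exp(3*I*pi/4)/2.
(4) A full measurement returns |10> with probability 1/2.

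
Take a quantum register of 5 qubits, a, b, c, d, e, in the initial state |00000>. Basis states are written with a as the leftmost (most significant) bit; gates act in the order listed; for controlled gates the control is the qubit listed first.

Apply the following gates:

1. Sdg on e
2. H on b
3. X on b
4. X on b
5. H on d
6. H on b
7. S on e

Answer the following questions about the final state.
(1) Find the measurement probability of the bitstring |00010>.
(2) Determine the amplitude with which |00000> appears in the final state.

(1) A full measurement returns |00010> with probability 1/2.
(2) |00000> carries amplitude sqrt(2)/2 in the final state.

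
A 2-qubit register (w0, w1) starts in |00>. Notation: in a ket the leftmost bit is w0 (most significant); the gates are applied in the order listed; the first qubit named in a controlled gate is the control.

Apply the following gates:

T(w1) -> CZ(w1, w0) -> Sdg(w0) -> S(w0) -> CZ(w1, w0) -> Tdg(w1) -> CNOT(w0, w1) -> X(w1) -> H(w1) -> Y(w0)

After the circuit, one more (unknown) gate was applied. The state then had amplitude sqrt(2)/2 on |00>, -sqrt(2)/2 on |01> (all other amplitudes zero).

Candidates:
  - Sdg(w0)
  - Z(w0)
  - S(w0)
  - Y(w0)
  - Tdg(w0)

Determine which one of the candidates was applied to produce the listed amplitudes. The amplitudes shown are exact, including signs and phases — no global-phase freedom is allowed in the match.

It was Y(w0) that produced the state shown. Key observation: the block from step 1 through step 6 cancels to the identity and can be dropped.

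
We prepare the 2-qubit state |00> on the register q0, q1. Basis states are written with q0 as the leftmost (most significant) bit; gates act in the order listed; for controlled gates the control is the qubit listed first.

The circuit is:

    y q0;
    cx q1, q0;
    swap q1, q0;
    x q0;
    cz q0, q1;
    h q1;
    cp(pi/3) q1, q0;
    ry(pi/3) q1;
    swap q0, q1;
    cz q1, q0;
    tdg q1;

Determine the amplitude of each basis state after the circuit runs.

The resulting statevector has amplitude 0 on |00>, (sqrt(2)*exp(5*I*pi/6) + sqrt(6)*I)*exp(3*I*pi/4)/4 on |01>, 0 on |10>, -sqrt(6)*exp(7*I*pi/12)/4 + sqrt(2)*exp(I*pi/4)/4 on |11>.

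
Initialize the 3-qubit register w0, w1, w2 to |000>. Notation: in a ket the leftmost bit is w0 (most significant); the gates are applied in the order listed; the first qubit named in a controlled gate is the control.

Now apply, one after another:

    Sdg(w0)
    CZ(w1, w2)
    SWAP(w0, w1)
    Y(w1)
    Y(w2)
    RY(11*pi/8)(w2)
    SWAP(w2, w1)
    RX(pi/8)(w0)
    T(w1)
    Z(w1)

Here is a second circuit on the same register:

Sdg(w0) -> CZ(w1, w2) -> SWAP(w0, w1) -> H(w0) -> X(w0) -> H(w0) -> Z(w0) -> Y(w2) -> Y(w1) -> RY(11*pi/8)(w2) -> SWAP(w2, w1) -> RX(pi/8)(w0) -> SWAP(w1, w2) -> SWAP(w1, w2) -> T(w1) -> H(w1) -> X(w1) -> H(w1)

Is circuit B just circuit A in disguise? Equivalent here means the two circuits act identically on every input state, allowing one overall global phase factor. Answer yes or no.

Yes: on every input state the two circuits agree up to one overall phase factor.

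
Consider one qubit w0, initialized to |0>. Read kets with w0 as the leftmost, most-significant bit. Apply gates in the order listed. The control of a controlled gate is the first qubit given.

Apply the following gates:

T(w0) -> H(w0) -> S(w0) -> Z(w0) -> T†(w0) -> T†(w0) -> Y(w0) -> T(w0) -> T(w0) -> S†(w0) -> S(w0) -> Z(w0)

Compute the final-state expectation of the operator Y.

The observable Y averages to -1.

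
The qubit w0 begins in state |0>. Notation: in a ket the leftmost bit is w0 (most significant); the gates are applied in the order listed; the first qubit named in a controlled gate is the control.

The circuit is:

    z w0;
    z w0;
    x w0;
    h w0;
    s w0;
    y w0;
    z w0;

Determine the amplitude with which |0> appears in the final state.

The amplitude on |0> is -sqrt(2)/2.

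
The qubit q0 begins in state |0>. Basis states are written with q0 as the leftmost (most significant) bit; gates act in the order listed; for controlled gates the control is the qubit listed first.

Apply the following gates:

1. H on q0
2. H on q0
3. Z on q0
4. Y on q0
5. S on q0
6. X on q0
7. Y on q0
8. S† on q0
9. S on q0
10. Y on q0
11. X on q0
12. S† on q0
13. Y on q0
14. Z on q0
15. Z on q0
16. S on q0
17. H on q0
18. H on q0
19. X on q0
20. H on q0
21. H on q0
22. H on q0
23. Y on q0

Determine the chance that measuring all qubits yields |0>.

Outcome |0> occurs with probability 1/2.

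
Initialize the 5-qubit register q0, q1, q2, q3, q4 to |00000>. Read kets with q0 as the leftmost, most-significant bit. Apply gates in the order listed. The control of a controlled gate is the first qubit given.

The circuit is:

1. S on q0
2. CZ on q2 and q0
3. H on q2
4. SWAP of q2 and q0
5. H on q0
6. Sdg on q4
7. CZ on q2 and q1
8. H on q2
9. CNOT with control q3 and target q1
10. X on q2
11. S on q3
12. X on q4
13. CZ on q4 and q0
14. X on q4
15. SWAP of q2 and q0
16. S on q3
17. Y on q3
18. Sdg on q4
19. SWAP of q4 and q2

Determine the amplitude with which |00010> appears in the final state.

The final state's coefficient on |00010> equals sqrt(2)*I/2.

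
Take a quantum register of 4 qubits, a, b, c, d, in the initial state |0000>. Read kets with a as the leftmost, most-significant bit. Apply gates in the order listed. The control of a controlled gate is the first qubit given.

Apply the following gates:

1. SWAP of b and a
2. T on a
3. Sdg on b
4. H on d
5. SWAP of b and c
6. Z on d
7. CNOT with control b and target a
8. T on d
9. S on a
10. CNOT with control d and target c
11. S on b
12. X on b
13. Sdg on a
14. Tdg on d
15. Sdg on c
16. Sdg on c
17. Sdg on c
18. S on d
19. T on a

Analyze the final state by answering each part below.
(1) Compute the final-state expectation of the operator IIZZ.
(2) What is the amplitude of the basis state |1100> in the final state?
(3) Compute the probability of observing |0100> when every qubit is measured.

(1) The expectation value of IIZZ is 1.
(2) The amplitude on |1100> is 0.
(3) The probability of measuring |0100> is 1/2.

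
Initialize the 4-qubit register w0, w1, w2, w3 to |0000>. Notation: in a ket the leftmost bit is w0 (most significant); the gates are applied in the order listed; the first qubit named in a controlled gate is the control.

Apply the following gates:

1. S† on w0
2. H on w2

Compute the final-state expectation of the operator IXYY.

The expectation value of IXYY is 0.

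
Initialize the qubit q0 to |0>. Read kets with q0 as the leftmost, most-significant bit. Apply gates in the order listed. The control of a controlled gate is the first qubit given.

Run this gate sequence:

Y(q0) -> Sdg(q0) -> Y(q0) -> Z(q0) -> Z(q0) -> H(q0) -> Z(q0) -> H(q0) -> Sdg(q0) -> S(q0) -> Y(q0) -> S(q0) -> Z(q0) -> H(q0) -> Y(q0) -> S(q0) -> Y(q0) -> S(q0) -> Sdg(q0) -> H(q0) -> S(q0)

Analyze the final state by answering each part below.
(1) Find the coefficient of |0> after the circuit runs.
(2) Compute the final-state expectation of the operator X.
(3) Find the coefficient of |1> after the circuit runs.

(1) The final state's coefficient on |0> equals -1/2 - I/2.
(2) The observable X averages to -1.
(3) The final state's coefficient on |1> equals 1/2 + I/2.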